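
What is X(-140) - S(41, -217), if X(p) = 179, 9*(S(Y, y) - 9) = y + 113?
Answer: 1634/9 ≈ 181.56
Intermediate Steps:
S(Y, y) = 194/9 + y/9 (S(Y, y) = 9 + (y + 113)/9 = 9 + (113 + y)/9 = 9 + (113/9 + y/9) = 194/9 + y/9)
X(-140) - S(41, -217) = 179 - (194/9 + (⅑)*(-217)) = 179 - (194/9 - 217/9) = 179 - 1*(-23/9) = 179 + 23/9 = 1634/9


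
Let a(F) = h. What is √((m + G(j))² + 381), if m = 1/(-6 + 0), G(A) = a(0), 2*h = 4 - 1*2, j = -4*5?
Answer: √13741/6 ≈ 19.537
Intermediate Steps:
j = -20
h = 1 (h = (4 - 1*2)/2 = (4 - 2)/2 = (½)*2 = 1)
a(F) = 1
G(A) = 1
m = -⅙ (m = 1/(-6) = -⅙ ≈ -0.16667)
√((m + G(j))² + 381) = √((-⅙ + 1)² + 381) = √((⅚)² + 381) = √(25/36 + 381) = √(13741/36) = √13741/6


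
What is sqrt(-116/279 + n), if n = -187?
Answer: I*sqrt(1620959)/93 ≈ 13.69*I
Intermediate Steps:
sqrt(-116/279 + n) = sqrt(-116/279 - 187) = sqrt(-52289/279) = I*sqrt(1620959)/93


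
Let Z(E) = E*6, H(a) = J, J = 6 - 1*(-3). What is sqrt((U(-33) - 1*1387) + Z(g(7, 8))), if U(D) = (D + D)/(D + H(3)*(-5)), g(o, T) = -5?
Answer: I*sqrt(239330)/13 ≈ 37.632*I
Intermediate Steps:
J = 9 (J = 6 + 3 = 9)
H(a) = 9
Z(E) = 6*E
U(D) = 2*D/(-45 + D) (U(D) = (D + D)/(D + 9*(-5)) = (2*D)/(D - 45) = (2*D)/(-45 + D) = 2*D/(-45 + D))
sqrt((U(-33) - 1*1387) + Z(g(7, 8))) = sqrt((2*(-33)/(-45 - 33) - 1*1387) + 6*(-5)) = sqrt((2*(-33)/(-78) - 1387) - 30) = sqrt((2*(-33)*(-1/78) - 1387) - 30) = sqrt((11/13 - 1387) - 30) = sqrt(-18020/13 - 30) = sqrt(-18410/13) = I*sqrt(239330)/13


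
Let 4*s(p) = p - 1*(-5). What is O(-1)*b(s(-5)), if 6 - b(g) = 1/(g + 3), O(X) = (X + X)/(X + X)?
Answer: 17/3 ≈ 5.6667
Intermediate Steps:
s(p) = 5/4 + p/4 (s(p) = (p - 1*(-5))/4 = (p + 5)/4 = (5 + p)/4 = 5/4 + p/4)
O(X) = 1 (O(X) = (2*X)/((2*X)) = (2*X)*(1/(2*X)) = 1)
b(g) = 6 - 1/(3 + g) (b(g) = 6 - 1/(g + 3) = 6 - 1/(3 + g))
O(-1)*b(s(-5)) = 1*((17 + 6*(5/4 + (¼)*(-5)))/(3 + (5/4 + (¼)*(-5)))) = 1*((17 + 6*(5/4 - 5/4))/(3 + (5/4 - 5/4))) = 1*((17 + 6*0)/(3 + 0)) = 1*((17 + 0)/3) = 1*((⅓)*17) = 1*(17/3) = 17/3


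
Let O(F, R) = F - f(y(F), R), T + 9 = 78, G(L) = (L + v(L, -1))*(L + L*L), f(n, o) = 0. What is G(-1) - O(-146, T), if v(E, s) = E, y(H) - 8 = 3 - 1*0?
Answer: 146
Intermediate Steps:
y(H) = 11 (y(H) = 8 + (3 - 1*0) = 8 + (3 + 0) = 8 + 3 = 11)
G(L) = 2*L*(L + L²) (G(L) = (L + L)*(L + L*L) = (2*L)*(L + L²) = 2*L*(L + L²))
T = 69 (T = -9 + 78 = 69)
O(F, R) = F (O(F, R) = F - 1*0 = F + 0 = F)
G(-1) - O(-146, T) = 2*(-1)²*(1 - 1) - 1*(-146) = 2*1*0 + 146 = 0 + 146 = 146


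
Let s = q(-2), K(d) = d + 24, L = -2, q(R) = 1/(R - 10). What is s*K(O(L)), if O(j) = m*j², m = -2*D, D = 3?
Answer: 0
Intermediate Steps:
q(R) = 1/(-10 + R)
m = -6 (m = -2*3 = -6)
O(j) = -6*j²
K(d) = 24 + d
s = -1/12 (s = 1/(-10 - 2) = 1/(-12) = -1/12 ≈ -0.083333)
s*K(O(L)) = -(24 - 6*(-2)²)/12 = -(24 - 6*4)/12 = -(24 - 24)/12 = -1/12*0 = 0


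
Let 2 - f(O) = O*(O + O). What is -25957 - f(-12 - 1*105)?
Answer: 1419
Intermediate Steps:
f(O) = 2 - 2*O**2 (f(O) = 2 - O*(O + O) = 2 - O*2*O = 2 - 2*O**2)
-25957 - f(-12 - 1*105) = -25957 - (2 - 2*(-12 - 1*105)**2) = -25957 - (2 - 2*(-12 - 105)**2) = -25957 - (2 - 2*(-117)**2) = -25957 - (2 - 2*13689) = -25957 - (2 - 27378) = -25957 - 1*(-27376) = -25957 + 27376 = 1419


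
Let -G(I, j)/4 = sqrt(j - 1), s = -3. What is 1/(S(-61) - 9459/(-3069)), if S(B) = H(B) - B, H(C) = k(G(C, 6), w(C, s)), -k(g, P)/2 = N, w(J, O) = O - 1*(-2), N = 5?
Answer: 341/18442 ≈ 0.018490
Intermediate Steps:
w(J, O) = 2 + O (w(J, O) = O + 2 = 2 + O)
G(I, j) = -4*sqrt(-1 + j) (G(I, j) = -4*sqrt(j - 1) = -4*sqrt(-1 + j))
k(g, P) = -10 (k(g, P) = -2*5 = -10)
H(C) = -10
S(B) = -10 - B
1/(S(-61) - 9459/(-3069)) = 1/((-10 - 1*(-61)) - 9459/(-3069)) = 1/((-10 + 61) - 9459*(-1/3069)) = 1/(51 + 1051/341) = 1/(18442/341) = 341/18442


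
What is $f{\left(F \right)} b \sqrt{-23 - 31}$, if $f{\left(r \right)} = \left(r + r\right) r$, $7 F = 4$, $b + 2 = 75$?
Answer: $\frac{7008 i \sqrt{6}}{49} \approx 350.33 i$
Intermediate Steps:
$b = 73$ ($b = -2 + 75 = 73$)
$F = \frac{4}{7}$ ($F = \frac{1}{7} \cdot 4 = \frac{4}{7} \approx 0.57143$)
$f{\left(r \right)} = 2 r^{2}$ ($f{\left(r \right)} = 2 r r = 2 r^{2}$)
$f{\left(F \right)} b \sqrt{-23 - 31} = 2 \left(\frac{4}{7}\right)^{2} \cdot 73 \sqrt{-23 - 31} = 2 \cdot \frac{16}{49} \cdot 73 \sqrt{-54} = \frac{32}{49} \cdot 73 \cdot 3 i \sqrt{6} = \frac{2336 \cdot 3 i \sqrt{6}}{49} = \frac{7008 i \sqrt{6}}{49}$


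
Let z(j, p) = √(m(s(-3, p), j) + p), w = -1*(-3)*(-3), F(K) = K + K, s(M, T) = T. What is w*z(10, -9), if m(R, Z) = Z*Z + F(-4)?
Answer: -9*√83 ≈ -81.994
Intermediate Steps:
F(K) = 2*K
w = -9 (w = 3*(-3) = -9)
m(R, Z) = -8 + Z² (m(R, Z) = Z*Z + 2*(-4) = Z² - 8 = -8 + Z²)
z(j, p) = √(-8 + p + j²) (z(j, p) = √((-8 + j²) + p) = √(-8 + p + j²))
w*z(10, -9) = -9*√(-8 - 9 + 10²) = -9*√(-8 - 9 + 100) = -9*√83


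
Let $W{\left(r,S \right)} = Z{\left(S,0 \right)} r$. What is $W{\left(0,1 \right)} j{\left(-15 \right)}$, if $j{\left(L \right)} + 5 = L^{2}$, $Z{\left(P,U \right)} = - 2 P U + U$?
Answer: $0$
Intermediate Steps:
$Z{\left(P,U \right)} = U - 2 P U$ ($Z{\left(P,U \right)} = - 2 P U + U = U - 2 P U$)
$j{\left(L \right)} = -5 + L^{2}$
$W{\left(r,S \right)} = 0$ ($W{\left(r,S \right)} = 0 \left(1 - 2 S\right) r = 0 r = 0$)
$W{\left(0,1 \right)} j{\left(-15 \right)} = 0 \left(-5 + \left(-15\right)^{2}\right) = 0 \left(-5 + 225\right) = 0 \cdot 220 = 0$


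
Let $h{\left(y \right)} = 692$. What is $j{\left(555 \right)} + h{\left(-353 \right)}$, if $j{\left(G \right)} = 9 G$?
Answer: $5687$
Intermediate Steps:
$j{\left(555 \right)} + h{\left(-353 \right)} = 9 \cdot 555 + 692 = 4995 + 692 = 5687$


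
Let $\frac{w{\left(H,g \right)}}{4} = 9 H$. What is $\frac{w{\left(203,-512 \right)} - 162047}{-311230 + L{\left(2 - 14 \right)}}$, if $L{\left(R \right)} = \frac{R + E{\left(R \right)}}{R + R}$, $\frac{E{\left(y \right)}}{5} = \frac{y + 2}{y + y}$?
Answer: $\frac{44564832}{89634121} \approx 0.49719$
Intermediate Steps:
$w{\left(H,g \right)} = 36 H$ ($w{\left(H,g \right)} = 4 \cdot 9 H = 36 H$)
$E{\left(y \right)} = \frac{5 \left(2 + y\right)}{2 y}$ ($E{\left(y \right)} = 5 \frac{y + 2}{y + y} = 5 \frac{2 + y}{2 y} = \frac{5 \left(2 + y\right)}{2 y}$)
$L{\left(R \right)} = \frac{\frac{5}{2} + R + \frac{5}{R}}{2 R}$ ($L{\left(R \right)} = \frac{R + \left(\frac{5}{2} + \frac{5}{R}\right)}{R + R} = \frac{\frac{5}{2} + R + \frac{5}{R}}{2 R}$)
$\frac{w{\left(203,-512 \right)} - 162047}{-311230 + L{\left(2 - 14 \right)}} = \frac{36 \cdot 203 - 162047}{-311230 + \frac{10 + 2 \left(2 - 14\right)^{2} + 5 \left(2 - 14\right)}{4 \left(2 - 14\right)^{2}}} = \frac{7308 - 162047}{-311230 + \frac{10 + 2 \left(-12\right)^{2} + 5 \left(-12\right)}{4 \cdot 144}} = - \frac{154739}{-311230 + \frac{1}{4} \cdot \frac{1}{144} \left(10 + 2 \cdot 144 - 60\right)} = - \frac{154739}{-311230 + \frac{1}{4} \cdot \frac{1}{144} \left(10 + 288 - 60\right)} = - \frac{154739}{-311230 + \frac{1}{4} \cdot \frac{1}{144} \cdot 238} = - \frac{154739}{-311230 + \frac{119}{288}} = - \frac{154739}{- \frac{89634121}{288}} = \left(-154739\right) \left(- \frac{288}{89634121}\right) = \frac{44564832}{89634121}$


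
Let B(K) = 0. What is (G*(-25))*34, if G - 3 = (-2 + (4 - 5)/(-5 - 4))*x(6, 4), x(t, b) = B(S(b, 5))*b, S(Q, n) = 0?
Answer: -2550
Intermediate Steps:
x(t, b) = 0 (x(t, b) = 0*b = 0)
G = 3 (G = 3 + (-2 + (4 - 5)/(-5 - 4))*0 = 3 + (-2 - 1/(-9))*0 = 3 + (-2 - 1*(-⅑))*0 = 3 + (-2 + ⅑)*0 = 3 - 17/9*0 = 3 + 0 = 3)
(G*(-25))*34 = (3*(-25))*34 = -75*34 = -2550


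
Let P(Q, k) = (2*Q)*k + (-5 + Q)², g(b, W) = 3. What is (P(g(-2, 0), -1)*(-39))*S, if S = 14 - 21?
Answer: -546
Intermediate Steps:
S = -7
P(Q, k) = (-5 + Q)² + 2*Q*k (P(Q, k) = 2*Q*k + (-5 + Q)² = (-5 + Q)² + 2*Q*k)
(P(g(-2, 0), -1)*(-39))*S = (((-5 + 3)² + 2*3*(-1))*(-39))*(-7) = (((-2)² - 6)*(-39))*(-7) = ((4 - 6)*(-39))*(-7) = -2*(-39)*(-7) = 78*(-7) = -546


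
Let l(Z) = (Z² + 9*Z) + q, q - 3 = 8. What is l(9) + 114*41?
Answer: 4847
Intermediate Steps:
q = 11 (q = 3 + 8 = 11)
l(Z) = 11 + Z² + 9*Z (l(Z) = (Z² + 9*Z) + 11 = 11 + Z² + 9*Z)
l(9) + 114*41 = (11 + 9² + 9*9) + 114*41 = (11 + 81 + 81) + 4674 = 173 + 4674 = 4847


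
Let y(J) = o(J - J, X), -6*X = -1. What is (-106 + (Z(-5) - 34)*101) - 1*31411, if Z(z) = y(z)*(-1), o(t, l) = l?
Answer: -209807/6 ≈ -34968.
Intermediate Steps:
X = ⅙ (X = -⅙*(-1) = ⅙ ≈ 0.16667)
y(J) = ⅙
Z(z) = -⅙ (Z(z) = (⅙)*(-1) = -⅙)
(-106 + (Z(-5) - 34)*101) - 1*31411 = (-106 + (-⅙ - 34)*101) - 1*31411 = (-106 - 205/6*101) - 31411 = (-106 - 20705/6) - 31411 = -21341/6 - 31411 = -209807/6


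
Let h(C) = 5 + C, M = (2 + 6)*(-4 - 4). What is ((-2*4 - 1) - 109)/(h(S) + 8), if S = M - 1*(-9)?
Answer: 59/21 ≈ 2.8095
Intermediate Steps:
M = -64 (M = 8*(-8) = -64)
S = -55 (S = -64 - 1*(-9) = -64 + 9 = -55)
((-2*4 - 1) - 109)/(h(S) + 8) = ((-2*4 - 1) - 109)/((5 - 55) + 8) = ((-8 - 1) - 109)/(-50 + 8) = (-9 - 109)/(-42) = -118*(-1/42) = 59/21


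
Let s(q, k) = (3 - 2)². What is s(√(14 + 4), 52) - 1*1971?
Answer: -1970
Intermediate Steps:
s(q, k) = 1 (s(q, k) = 1² = 1)
s(√(14 + 4), 52) - 1*1971 = 1 - 1*1971 = 1 - 1971 = -1970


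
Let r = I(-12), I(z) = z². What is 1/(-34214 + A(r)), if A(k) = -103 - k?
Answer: -1/34461 ≈ -2.9018e-5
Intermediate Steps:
r = 144 (r = (-12)² = 144)
1/(-34214 + A(r)) = 1/(-34214 + (-103 - 1*144)) = 1/(-34214 + (-103 - 144)) = 1/(-34214 - 247) = 1/(-34461) = -1/34461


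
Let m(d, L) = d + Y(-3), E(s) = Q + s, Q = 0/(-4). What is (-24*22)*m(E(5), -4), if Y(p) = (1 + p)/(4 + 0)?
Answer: -2376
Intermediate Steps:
Q = 0 (Q = 0*(-¼) = 0)
Y(p) = ¼ + p/4 (Y(p) = (1 + p)/4 = (1 + p)*(¼) = ¼ + p/4)
E(s) = s (E(s) = 0 + s = s)
m(d, L) = -½ + d (m(d, L) = d + (¼ + (¼)*(-3)) = d + (¼ - ¾) = d - ½ = -½ + d)
(-24*22)*m(E(5), -4) = (-24*22)*(-½ + 5) = -528*9/2 = -2376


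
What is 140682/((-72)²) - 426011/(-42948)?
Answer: 38196535/1030752 ≈ 37.057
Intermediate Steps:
140682/((-72)²) - 426011/(-42948) = 140682/5184 - 426011*(-1/42948) = 140682*(1/5184) + 426011/42948 = 23447/864 + 426011/42948 = 38196535/1030752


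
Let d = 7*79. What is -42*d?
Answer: -23226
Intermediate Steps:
d = 553
-42*d = -42*553 = -23226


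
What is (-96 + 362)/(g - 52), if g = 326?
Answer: 133/137 ≈ 0.97080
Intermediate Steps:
(-96 + 362)/(g - 52) = (-96 + 362)/(326 - 52) = 266/274 = 266*(1/274) = 133/137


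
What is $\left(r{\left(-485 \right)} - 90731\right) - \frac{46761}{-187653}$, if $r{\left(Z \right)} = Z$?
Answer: $- \frac{5705636429}{62551} \approx -91216.0$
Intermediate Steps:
$\left(r{\left(-485 \right)} - 90731\right) - \frac{46761}{-187653} = \left(-485 - 90731\right) - \frac{46761}{-187653} = -91216 - - \frac{15587}{62551} = -91216 + \frac{15587}{62551} = - \frac{5705636429}{62551}$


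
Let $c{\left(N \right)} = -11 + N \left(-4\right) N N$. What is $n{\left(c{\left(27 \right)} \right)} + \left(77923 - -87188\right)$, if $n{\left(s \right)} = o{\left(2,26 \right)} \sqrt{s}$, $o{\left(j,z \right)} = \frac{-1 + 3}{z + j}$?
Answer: $165111 + \frac{i \sqrt{1607}}{2} \approx 1.6511 \cdot 10^{5} + 20.044 i$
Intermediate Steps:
$o{\left(j,z \right)} = \frac{2}{j + z}$
$c{\left(N \right)} = -11 - 4 N^{3}$ ($c{\left(N \right)} = -11 + - 4 N N^{2} = -11 - 4 N^{3}$)
$n{\left(s \right)} = \frac{\sqrt{s}}{14}$ ($n{\left(s \right)} = \frac{2}{2 + 26} \sqrt{s} = \frac{2}{28} \sqrt{s} = 2 \cdot \frac{1}{28} \sqrt{s} = \frac{\sqrt{s}}{14}$)
$n{\left(c{\left(27 \right)} \right)} + \left(77923 - -87188\right) = \frac{\sqrt{-11 - 4 \cdot 27^{3}}}{14} + \left(77923 - -87188\right) = \frac{\sqrt{-11 - 78732}}{14} + \left(77923 + 87188\right) = \frac{\sqrt{-11 - 78732}}{14} + 165111 = \frac{\sqrt{-78743}}{14} + 165111 = \frac{7 i \sqrt{1607}}{14} + 165111 = \frac{i \sqrt{1607}}{2} + 165111 = 165111 + \frac{i \sqrt{1607}}{2}$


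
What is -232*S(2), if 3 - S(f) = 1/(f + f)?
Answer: -638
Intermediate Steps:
S(f) = 3 - 1/(2*f) (S(f) = 3 - 1/(f + f) = 3 - 1/(2*f))
-232*S(2) = -232*(3 - 1/2/2) = -232*(3 - 1/2*1/2) = -232*(3 - 1/4) = -232*11/4 = -638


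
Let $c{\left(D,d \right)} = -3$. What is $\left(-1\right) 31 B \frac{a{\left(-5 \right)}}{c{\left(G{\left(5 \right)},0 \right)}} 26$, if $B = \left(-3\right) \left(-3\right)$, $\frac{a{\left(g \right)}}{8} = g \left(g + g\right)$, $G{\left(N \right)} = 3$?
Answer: $967200$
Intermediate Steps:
$a{\left(g \right)} = 16 g^{2}$ ($a{\left(g \right)} = 8 g \left(g + g\right) = 8 g 2 g = 8 \cdot 2 g^{2} = 16 g^{2}$)
$B = 9$
$\left(-1\right) 31 B \frac{a{\left(-5 \right)}}{c{\left(G{\left(5 \right)},0 \right)}} 26 = \left(-1\right) 31 \cdot 9 \frac{16 \left(-5\right)^{2}}{-3} \cdot 26 = - 31 \cdot 9 \cdot 16 \cdot 25 \left(- \frac{1}{3}\right) 26 = - 31 \cdot 9 \cdot 400 \left(- \frac{1}{3}\right) 26 = - 31 \cdot 9 \left(- \frac{400}{3}\right) 26 = \left(-31\right) \left(-1200\right) 26 = 37200 \cdot 26 = 967200$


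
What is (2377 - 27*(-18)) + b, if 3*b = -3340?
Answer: 5249/3 ≈ 1749.7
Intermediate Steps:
b = -3340/3 (b = (1/3)*(-3340) = -3340/3 ≈ -1113.3)
(2377 - 27*(-18)) + b = (2377 - 27*(-18)) - 3340/3 = (2377 + 486) - 3340/3 = 2863 - 3340/3 = 5249/3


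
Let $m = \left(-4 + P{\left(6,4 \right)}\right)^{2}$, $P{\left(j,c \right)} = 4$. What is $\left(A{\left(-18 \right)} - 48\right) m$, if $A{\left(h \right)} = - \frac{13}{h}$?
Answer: $0$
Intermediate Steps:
$m = 0$ ($m = \left(-4 + 4\right)^{2} = 0^{2} = 0$)
$\left(A{\left(-18 \right)} - 48\right) m = \left(- \frac{13}{-18} - 48\right) 0 = \left(\left(-13\right) \left(- \frac{1}{18}\right) - 48\right) 0 = \left(\frac{13}{18} - 48\right) 0 = \left(- \frac{851}{18}\right) 0 = 0$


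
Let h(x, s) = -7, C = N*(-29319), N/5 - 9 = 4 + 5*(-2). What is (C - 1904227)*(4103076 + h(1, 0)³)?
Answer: -9616855384796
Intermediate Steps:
N = 15 (N = 45 + 5*(4 + 5*(-2)) = 45 + 5*(4 - 10) = 45 + 5*(-6) = 45 - 30 = 15)
C = -439785 (C = 15*(-29319) = -439785)
(C - 1904227)*(4103076 + h(1, 0)³) = (-439785 - 1904227)*(4103076 + (-7)³) = -2344012*(4103076 - 343) = -2344012*4102733 = -9616855384796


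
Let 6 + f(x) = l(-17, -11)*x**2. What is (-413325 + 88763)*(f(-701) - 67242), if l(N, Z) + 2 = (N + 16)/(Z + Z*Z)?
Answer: 18824093091181/55 ≈ 3.4226e+11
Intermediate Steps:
l(N, Z) = -2 + (16 + N)/(Z + Z**2) (l(N, Z) = -2 + (N + 16)/(Z + Z*Z) = -2 + (16 + N)/(Z + Z**2))
f(x) = -6 - 221*x**2/110 (f(x) = -6 + ((16 - 17 - 2*(-11) - 2*(-11)**2)/((-11)*(1 - 11)))*x**2 = -6 + (-1/11*(16 - 17 + 22 - 2*121)/(-10))*x**2 = -6 + (-1/11*(-1/10)*(16 - 17 + 22 - 242))*x**2 = -6 + (-1/11*(-1/10)*(-221))*x**2 = -6 - 221*x**2/110)
(-413325 + 88763)*(f(-701) - 67242) = (-413325 + 88763)*((-6 - 221/110*(-701)**2) - 67242) = -324562*((-6 - 221/110*491401) - 67242) = -324562*((-6 - 108599621/110) - 67242) = -324562*(-108600281/110 - 67242) = -324562*(-115996901/110) = 18824093091181/55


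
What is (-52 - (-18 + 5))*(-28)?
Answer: 1092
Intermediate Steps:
(-52 - (-18 + 5))*(-28) = (-52 - 1*(-13))*(-28) = (-52 + 13)*(-28) = -39*(-28) = 1092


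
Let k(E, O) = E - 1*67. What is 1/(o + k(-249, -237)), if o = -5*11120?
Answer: -1/55916 ≈ -1.7884e-5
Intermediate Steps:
k(E, O) = -67 + E (k(E, O) = E - 67 = -67 + E)
o = -55600
1/(o + k(-249, -237)) = 1/(-55600 + (-67 - 249)) = 1/(-55600 - 316) = 1/(-55916) = -1/55916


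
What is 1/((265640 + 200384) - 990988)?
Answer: -1/524964 ≈ -1.9049e-6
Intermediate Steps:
1/((265640 + 200384) - 990988) = 1/(466024 - 990988) = 1/(-524964) = -1/524964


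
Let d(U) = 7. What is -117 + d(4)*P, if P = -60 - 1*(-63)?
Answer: -96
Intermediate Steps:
P = 3 (P = -60 + 63 = 3)
-117 + d(4)*P = -117 + 7*3 = -117 + 21 = -96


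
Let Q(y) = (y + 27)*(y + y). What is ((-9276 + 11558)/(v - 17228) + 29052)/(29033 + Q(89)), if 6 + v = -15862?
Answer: 68678765/117445884 ≈ 0.58477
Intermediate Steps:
v = -15868 (v = -6 - 15862 = -15868)
Q(y) = 2*y*(27 + y) (Q(y) = (27 + y)*(2*y) = 2*y*(27 + y))
((-9276 + 11558)/(v - 17228) + 29052)/(29033 + Q(89)) = ((-9276 + 11558)/(-15868 - 17228) + 29052)/(29033 + 2*89*(27 + 89)) = (2282/(-33096) + 29052)/(29033 + 2*89*116) = (2282*(-1/33096) + 29052)/(29033 + 20648) = (-163/2364 + 29052)/49681 = (68678765/2364)*(1/49681) = 68678765/117445884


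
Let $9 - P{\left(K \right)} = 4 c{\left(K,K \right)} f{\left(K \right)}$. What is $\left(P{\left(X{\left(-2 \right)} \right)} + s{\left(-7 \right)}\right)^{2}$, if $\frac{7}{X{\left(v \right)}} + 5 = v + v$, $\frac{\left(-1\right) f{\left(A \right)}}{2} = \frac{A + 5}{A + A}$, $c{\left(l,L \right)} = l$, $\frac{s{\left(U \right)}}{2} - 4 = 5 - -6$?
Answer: $\frac{253009}{81} \approx 3123.6$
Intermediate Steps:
$s{\left(U \right)} = 30$ ($s{\left(U \right)} = 8 + 2 \left(5 - -6\right) = 8 + 2 \left(5 + 6\right) = 8 + 2 \cdot 11 = 8 + 22 = 30$)
$f{\left(A \right)} = - \frac{5 + A}{A}$ ($f{\left(A \right)} = - 2 \frac{A + 5}{A + A} = - 2 \frac{5 + A}{2 A} = - \frac{5 + A}{A}$)
$X{\left(v \right)} = \frac{7}{-5 + 2 v}$ ($X{\left(v \right)} = \frac{7}{-5 + \left(v + v\right)} = \frac{7}{-5 + 2 v}$)
$P{\left(K \right)} = 29 + 4 K$ ($P{\left(K \right)} = 9 - 4 K \frac{-5 - K}{K} = 9 - \left(-20 - 4 K\right) = 9 + \left(20 + 4 K\right) = 29 + 4 K$)
$\left(P{\left(X{\left(-2 \right)} \right)} + s{\left(-7 \right)}\right)^{2} = \left(\left(29 + 4 \frac{7}{-5 + 2 \left(-2\right)}\right) + 30\right)^{2} = \left(\left(29 + 4 \frac{7}{-5 - 4}\right) + 30\right)^{2} = \left(\left(29 + 4 \frac{7}{-9}\right) + 30\right)^{2} = \left(\left(29 + 4 \cdot 7 \left(- \frac{1}{9}\right)\right) + 30\right)^{2} = \left(\left(29 + 4 \left(- \frac{7}{9}\right)\right) + 30\right)^{2} = \left(\left(29 - \frac{28}{9}\right) + 30\right)^{2} = \left(\frac{233}{9} + 30\right)^{2} = \left(\frac{503}{9}\right)^{2} = \frac{253009}{81}$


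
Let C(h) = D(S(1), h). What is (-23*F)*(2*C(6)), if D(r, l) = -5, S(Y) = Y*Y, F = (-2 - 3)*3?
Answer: -3450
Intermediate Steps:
F = -15 (F = -5*3 = -15)
S(Y) = Y²
C(h) = -5
(-23*F)*(2*C(6)) = (-23*(-15))*(2*(-5)) = 345*(-10) = -3450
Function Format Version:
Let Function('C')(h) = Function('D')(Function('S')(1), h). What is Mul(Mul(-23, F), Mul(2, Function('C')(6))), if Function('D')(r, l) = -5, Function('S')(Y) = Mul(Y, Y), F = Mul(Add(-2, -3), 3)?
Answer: -3450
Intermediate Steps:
F = -15 (F = Mul(-5, 3) = -15)
Function('S')(Y) = Pow(Y, 2)
Function('C')(h) = -5
Mul(Mul(-23, F), Mul(2, Function('C')(6))) = Mul(Mul(-23, -15), Mul(2, -5)) = Mul(345, -10) = -3450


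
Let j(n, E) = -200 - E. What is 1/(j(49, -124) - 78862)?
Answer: -1/78938 ≈ -1.2668e-5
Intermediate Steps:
1/(j(49, -124) - 78862) = 1/((-200 - 1*(-124)) - 78862) = 1/((-200 + 124) - 78862) = 1/(-76 - 78862) = 1/(-78938) = -1/78938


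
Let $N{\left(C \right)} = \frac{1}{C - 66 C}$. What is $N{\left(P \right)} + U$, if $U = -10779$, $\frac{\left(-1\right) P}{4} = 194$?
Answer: $- \frac{543692759}{50440} \approx -10779.0$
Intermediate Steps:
$P = -776$ ($P = \left(-4\right) 194 = -776$)
$N{\left(C \right)} = - \frac{1}{65 C}$ ($N{\left(C \right)} = \frac{1}{\left(-65\right) C} = - \frac{1}{65 C}$)
$N{\left(P \right)} + U = - \frac{1}{65 \left(-776\right)} - 10779 = \left(- \frac{1}{65}\right) \left(- \frac{1}{776}\right) - 10779 = \frac{1}{50440} - 10779 = - \frac{543692759}{50440}$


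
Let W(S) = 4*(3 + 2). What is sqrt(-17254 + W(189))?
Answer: I*sqrt(17234) ≈ 131.28*I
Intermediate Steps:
W(S) = 20 (W(S) = 4*5 = 20)
sqrt(-17254 + W(189)) = sqrt(-17254 + 20) = sqrt(-17234) = I*sqrt(17234)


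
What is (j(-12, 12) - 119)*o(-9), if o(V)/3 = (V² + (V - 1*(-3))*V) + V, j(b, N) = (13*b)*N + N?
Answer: -748062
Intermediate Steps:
j(b, N) = N + 13*N*b (j(b, N) = 13*N*b + N = N + 13*N*b)
o(V) = 3*V + 3*V² + 3*V*(3 + V) (o(V) = 3*((V² + (V - 1*(-3))*V) + V) = 3*((V² + (V + 3)*V) + V) = 3*((V² + (3 + V)*V) + V) = 3*((V² + V*(3 + V)) + V) = 3*(V + V² + V*(3 + V)) = 3*V + 3*V² + 3*V*(3 + V))
(j(-12, 12) - 119)*o(-9) = (12*(1 + 13*(-12)) - 119)*(6*(-9)*(2 - 9)) = (12*(1 - 156) - 119)*(6*(-9)*(-7)) = (12*(-155) - 119)*378 = (-1860 - 119)*378 = -1979*378 = -748062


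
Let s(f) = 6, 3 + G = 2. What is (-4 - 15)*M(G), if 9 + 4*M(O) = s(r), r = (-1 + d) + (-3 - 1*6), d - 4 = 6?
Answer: 57/4 ≈ 14.250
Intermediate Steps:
G = -1 (G = -3 + 2 = -1)
d = 10 (d = 4 + 6 = 10)
r = 0 (r = (-1 + 10) + (-3 - 1*6) = 9 + (-3 - 6) = 9 - 9 = 0)
M(O) = -¾ (M(O) = -9/4 + (¼)*6 = -9/4 + 3/2 = -¾)
(-4 - 15)*M(G) = (-4 - 15)*(-¾) = -19*(-¾) = 57/4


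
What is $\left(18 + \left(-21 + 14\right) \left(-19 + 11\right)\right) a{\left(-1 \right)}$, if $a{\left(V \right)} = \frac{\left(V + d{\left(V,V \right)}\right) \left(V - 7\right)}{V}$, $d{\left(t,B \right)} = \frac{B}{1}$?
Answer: $-1184$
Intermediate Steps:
$d{\left(t,B \right)} = B$ ($d{\left(t,B \right)} = B 1 = B$)
$a{\left(V \right)} = -14 + 2 V$ ($a{\left(V \right)} = \frac{\left(V + V\right) \left(V - 7\right)}{V} = \frac{2 V \left(-7 + V\right)}{V} = -14 + 2 V$)
$\left(18 + \left(-21 + 14\right) \left(-19 + 11\right)\right) a{\left(-1 \right)} = \left(18 + \left(-21 + 14\right) \left(-19 + 11\right)\right) \left(-14 + 2 \left(-1\right)\right) = \left(18 - -56\right) \left(-14 - 2\right) = \left(18 + 56\right) \left(-16\right) = 74 \left(-16\right) = -1184$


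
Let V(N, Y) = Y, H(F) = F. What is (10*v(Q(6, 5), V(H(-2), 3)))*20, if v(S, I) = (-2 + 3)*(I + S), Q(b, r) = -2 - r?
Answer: -800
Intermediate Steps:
v(S, I) = I + S (v(S, I) = 1*(I + S) = I + S)
(10*v(Q(6, 5), V(H(-2), 3)))*20 = (10*(3 + (-2 - 1*5)))*20 = (10*(3 + (-2 - 5)))*20 = (10*(3 - 7))*20 = (10*(-4))*20 = -40*20 = -800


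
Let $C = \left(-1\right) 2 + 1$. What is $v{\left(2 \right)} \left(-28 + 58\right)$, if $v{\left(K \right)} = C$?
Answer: $-30$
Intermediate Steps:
$C = -1$ ($C = -2 + 1 = -1$)
$v{\left(K \right)} = -1$
$v{\left(2 \right)} \left(-28 + 58\right) = - (-28 + 58) = \left(-1\right) 30 = -30$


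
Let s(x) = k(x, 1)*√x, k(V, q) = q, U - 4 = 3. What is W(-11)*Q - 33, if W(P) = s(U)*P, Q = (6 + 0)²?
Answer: -33 - 396*√7 ≈ -1080.7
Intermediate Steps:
U = 7 (U = 4 + 3 = 7)
s(x) = √x (s(x) = 1*√x = √x)
Q = 36 (Q = 6² = 36)
W(P) = P*√7 (W(P) = √7*P = P*√7)
W(-11)*Q - 33 = -11*√7*36 - 33 = -396*√7 - 33 = -33 - 396*√7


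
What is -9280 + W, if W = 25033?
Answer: 15753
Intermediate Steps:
-9280 + W = -9280 + 25033 = 15753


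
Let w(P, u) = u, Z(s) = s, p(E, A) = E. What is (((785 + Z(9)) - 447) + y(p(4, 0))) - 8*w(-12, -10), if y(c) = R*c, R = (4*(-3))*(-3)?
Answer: 571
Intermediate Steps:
R = 36 (R = -12*(-3) = 36)
y(c) = 36*c
(((785 + Z(9)) - 447) + y(p(4, 0))) - 8*w(-12, -10) = (((785 + 9) - 447) + 36*4) - 8*(-10) = ((794 - 447) + 144) + 80 = (347 + 144) + 80 = 491 + 80 = 571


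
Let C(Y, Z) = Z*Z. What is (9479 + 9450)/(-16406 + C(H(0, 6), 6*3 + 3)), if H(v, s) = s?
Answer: -18929/15965 ≈ -1.1857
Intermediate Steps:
C(Y, Z) = Z²
(9479 + 9450)/(-16406 + C(H(0, 6), 6*3 + 3)) = (9479 + 9450)/(-16406 + (6*3 + 3)²) = 18929/(-16406 + (18 + 3)²) = 18929/(-16406 + 21²) = 18929/(-16406 + 441) = 18929/(-15965) = 18929*(-1/15965) = -18929/15965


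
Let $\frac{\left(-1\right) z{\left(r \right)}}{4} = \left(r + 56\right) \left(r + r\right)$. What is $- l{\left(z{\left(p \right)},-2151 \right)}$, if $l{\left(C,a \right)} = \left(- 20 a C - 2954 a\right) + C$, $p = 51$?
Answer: $1871770722$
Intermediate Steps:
$z{\left(r \right)} = - 8 r \left(56 + r\right)$ ($z{\left(r \right)} = - 4 \left(r + 56\right) \left(r + r\right) = - 4 \left(56 + r\right) 2 r = - 4 \cdot 2 r \left(56 + r\right) = - 8 r \left(56 + r\right)$)
$l{\left(C,a \right)} = C - 2954 a - 20 C a$ ($l{\left(C,a \right)} = \left(- 20 C a - 2954 a\right) + C = \left(- 2954 a - 20 C a\right) + C = C - 2954 a - 20 C a$)
$- l{\left(z{\left(p \right)},-2151 \right)} = - (\left(-8\right) 51 \left(56 + 51\right) - -6354054 - 20 \left(\left(-8\right) 51 \left(56 + 51\right)\right) \left(-2151\right)) = - (\left(-8\right) 51 \cdot 107 + 6354054 - 20 \left(\left(-8\right) 51 \cdot 107\right) \left(-2151\right)) = - (-43656 + 6354054 - \left(-873120\right) \left(-2151\right)) = - (-43656 + 6354054 - 1878081120) = \left(-1\right) \left(-1871770722\right) = 1871770722$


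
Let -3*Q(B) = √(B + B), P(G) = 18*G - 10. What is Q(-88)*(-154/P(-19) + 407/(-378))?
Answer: 1933*I*√11/2268 ≈ 2.8267*I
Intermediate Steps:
P(G) = -10 + 18*G
Q(B) = -√2*√B/3 (Q(B) = -√(B + B)/3 = -√2*√B/3)
Q(-88)*(-154/P(-19) + 407/(-378)) = (-√2*√(-88)/3)*(-154/(-10 + 18*(-19)) + 407/(-378)) = (-√2*2*I*√22/3)*(-154/(-10 - 342) + 407*(-1/378)) = (-4*I*√11/3)*(-154/(-352) - 407/378) = (-4*I*√11/3)*(-154*(-1/352) - 407/378) = (-4*I*√11/3)*(7/16 - 407/378) = -4*I*√11/3*(-1933/3024) = 1933*I*√11/2268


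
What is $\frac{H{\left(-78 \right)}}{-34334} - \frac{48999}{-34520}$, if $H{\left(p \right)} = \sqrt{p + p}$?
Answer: $\frac{48999}{34520} - \frac{i \sqrt{39}}{17167} \approx 1.4194 - 0.00036378 i$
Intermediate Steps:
$H{\left(p \right)} = \sqrt{2} \sqrt{p}$ ($H{\left(p \right)} = \sqrt{2 p} = \sqrt{2} \sqrt{p}$)
$\frac{H{\left(-78 \right)}}{-34334} - \frac{48999}{-34520} = \frac{\sqrt{2} \sqrt{-78}}{-34334} - \frac{48999}{-34520} = \sqrt{2} i \sqrt{78} \left(- \frac{1}{34334}\right) - - \frac{48999}{34520} = 2 i \sqrt{39} \left(- \frac{1}{34334}\right) + \frac{48999}{34520} = - \frac{i \sqrt{39}}{17167} + \frac{48999}{34520} = \frac{48999}{34520} - \frac{i \sqrt{39}}{17167}$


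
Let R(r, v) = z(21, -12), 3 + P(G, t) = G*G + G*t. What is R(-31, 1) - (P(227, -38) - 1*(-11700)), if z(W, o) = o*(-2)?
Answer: -54576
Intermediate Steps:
z(W, o) = -2*o
P(G, t) = -3 + G**2 + G*t (P(G, t) = -3 + (G*G + G*t) = -3 + (G**2 + G*t) = -3 + G**2 + G*t)
R(r, v) = 24 (R(r, v) = -2*(-12) = 24)
R(-31, 1) - (P(227, -38) - 1*(-11700)) = 24 - ((-3 + 227**2 + 227*(-38)) - 1*(-11700)) = 24 - ((-3 + 51529 - 8626) + 11700) = 24 - (42900 + 11700) = 24 - 1*54600 = 24 - 54600 = -54576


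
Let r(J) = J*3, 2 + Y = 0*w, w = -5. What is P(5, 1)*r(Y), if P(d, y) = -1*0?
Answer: 0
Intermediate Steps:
Y = -2 (Y = -2 + 0*(-5) = -2 + 0 = -2)
r(J) = 3*J
P(d, y) = 0
P(5, 1)*r(Y) = 0*(3*(-2)) = 0*(-6) = 0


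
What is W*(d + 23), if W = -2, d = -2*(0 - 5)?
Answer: -66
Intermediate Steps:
d = 10 (d = -2*(-5) = 10)
W*(d + 23) = -2*(10 + 23) = -2*33 = -66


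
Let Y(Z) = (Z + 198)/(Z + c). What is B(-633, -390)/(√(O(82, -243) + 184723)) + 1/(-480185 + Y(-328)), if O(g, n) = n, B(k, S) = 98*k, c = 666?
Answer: -13/6242410 - 31017*√11530/23060 ≈ -144.43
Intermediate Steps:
Y(Z) = (198 + Z)/(666 + Z) (Y(Z) = (Z + 198)/(Z + 666) = (198 + Z)/(666 + Z))
B(-633, -390)/(√(O(82, -243) + 184723)) + 1/(-480185 + Y(-328)) = (98*(-633))/(√(-243 + 184723)) + 1/(-480185 + (198 - 328)/(666 - 328)) = -62034*√11530/46120 + 1/(-480185 - 130/338) = -62034*√11530/46120 + 1/(-480185 + (1/338)*(-130)) = -31017*√11530/23060 + 1/(-480185 - 5/13) = -31017*√11530/23060 + 1/(-6242410/13) = -31017*√11530/23060 - 13/6242410 = -13/6242410 - 31017*√11530/23060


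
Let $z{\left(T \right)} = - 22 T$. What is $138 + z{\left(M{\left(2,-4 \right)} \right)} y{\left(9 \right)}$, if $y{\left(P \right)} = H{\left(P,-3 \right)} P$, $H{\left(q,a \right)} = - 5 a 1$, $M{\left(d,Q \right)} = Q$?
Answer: $12018$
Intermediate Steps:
$H{\left(q,a \right)} = - 5 a$
$y{\left(P \right)} = 15 P$ ($y{\left(P \right)} = \left(-5\right) \left(-3\right) P = 15 P$)
$138 + z{\left(M{\left(2,-4 \right)} \right)} y{\left(9 \right)} = 138 + \left(-22\right) \left(-4\right) 15 \cdot 9 = 138 + 88 \cdot 135 = 138 + 11880 = 12018$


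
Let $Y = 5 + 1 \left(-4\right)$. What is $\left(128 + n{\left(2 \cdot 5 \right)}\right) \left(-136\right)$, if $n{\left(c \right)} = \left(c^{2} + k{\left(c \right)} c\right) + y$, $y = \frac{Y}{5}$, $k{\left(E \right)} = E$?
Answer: $- \frac{223176}{5} \approx -44635.0$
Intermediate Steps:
$Y = 1$ ($Y = 5 - 4 = 1$)
$y = \frac{1}{5}$ ($y = 1 \cdot \frac{1}{5} = \frac{1}{5} \approx 0.2$)
$n{\left(c \right)} = \frac{1}{5} + 2 c^{2}$ ($n{\left(c \right)} = \left(c^{2} + c c\right) + \frac{1}{5} = \left(c^{2} + c^{2}\right) + \frac{1}{5} = 2 c^{2} + \frac{1}{5} = \frac{1}{5} + 2 c^{2}$)
$\left(128 + n{\left(2 \cdot 5 \right)}\right) \left(-136\right) = \left(128 + \left(\frac{1}{5} + 2 \left(2 \cdot 5\right)^{2}\right)\right) \left(-136\right) = \left(128 + \left(\frac{1}{5} + 2 \cdot 10^{2}\right)\right) \left(-136\right) = \left(128 + \left(\frac{1}{5} + 2 \cdot 100\right)\right) \left(-136\right) = \left(128 + \left(\frac{1}{5} + 200\right)\right) \left(-136\right) = \left(128 + \frac{1001}{5}\right) \left(-136\right) = \frac{1641}{5} \left(-136\right) = - \frac{223176}{5}$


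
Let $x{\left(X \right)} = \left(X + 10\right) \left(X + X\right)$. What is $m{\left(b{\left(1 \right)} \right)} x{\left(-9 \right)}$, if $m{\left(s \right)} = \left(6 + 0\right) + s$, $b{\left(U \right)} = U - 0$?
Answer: $-126$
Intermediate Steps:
$b{\left(U \right)} = U$ ($b{\left(U \right)} = U + 0 = U$)
$x{\left(X \right)} = 2 X \left(10 + X\right)$ ($x{\left(X \right)} = \left(10 + X\right) 2 X = 2 X \left(10 + X\right)$)
$m{\left(s \right)} = 6 + s$
$m{\left(b{\left(1 \right)} \right)} x{\left(-9 \right)} = \left(6 + 1\right) 2 \left(-9\right) \left(10 - 9\right) = 7 \cdot 2 \left(-9\right) 1 = 7 \left(-18\right) = -126$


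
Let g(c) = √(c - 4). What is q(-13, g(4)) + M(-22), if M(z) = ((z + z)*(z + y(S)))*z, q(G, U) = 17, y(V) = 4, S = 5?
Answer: -17407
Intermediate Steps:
g(c) = √(-4 + c)
M(z) = 2*z²*(4 + z) (M(z) = ((z + z)*(z + 4))*z = ((2*z)*(4 + z))*z = (2*z*(4 + z))*z = 2*z²*(4 + z))
q(-13, g(4)) + M(-22) = 17 + 2*(-22)²*(4 - 22) = 17 + 2*484*(-18) = 17 - 17424 = -17407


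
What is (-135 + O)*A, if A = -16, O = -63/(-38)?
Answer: 40536/19 ≈ 2133.5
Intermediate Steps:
O = 63/38 (O = -63*(-1/38) = 63/38 ≈ 1.6579)
(-135 + O)*A = (-135 + 63/38)*(-16) = -5067/38*(-16) = 40536/19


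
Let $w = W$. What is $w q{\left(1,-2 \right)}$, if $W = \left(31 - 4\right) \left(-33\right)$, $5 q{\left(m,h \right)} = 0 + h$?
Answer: $\frac{1782}{5} \approx 356.4$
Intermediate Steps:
$q{\left(m,h \right)} = \frac{h}{5}$ ($q{\left(m,h \right)} = \frac{0 + h}{5} = \frac{h}{5}$)
$W = -891$ ($W = 27 \left(-33\right) = -891$)
$w = -891$
$w q{\left(1,-2 \right)} = - 891 \cdot \frac{1}{5} \left(-2\right) = \left(-891\right) \left(- \frac{2}{5}\right) = \frac{1782}{5}$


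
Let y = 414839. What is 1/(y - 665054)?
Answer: -1/250215 ≈ -3.9966e-6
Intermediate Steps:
1/(y - 665054) = 1/(414839 - 665054) = 1/(-250215) = -1/250215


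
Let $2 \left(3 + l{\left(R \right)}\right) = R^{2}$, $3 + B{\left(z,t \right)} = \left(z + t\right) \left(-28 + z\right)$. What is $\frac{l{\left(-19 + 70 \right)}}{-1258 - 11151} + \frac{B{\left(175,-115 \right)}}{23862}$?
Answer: $\frac{13074868}{49350593} \approx 0.26494$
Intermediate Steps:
$B{\left(z,t \right)} = -3 + \left(-28 + z\right) \left(t + z\right)$ ($B{\left(z,t \right)} = -3 + \left(z + t\right) \left(-28 + z\right) = -3 + \left(t + z\right) \left(-28 + z\right) = -3 + \left(-28 + z\right) \left(t + z\right)$)
$l{\left(R \right)} = -3 + \frac{R^{2}}{2}$
$\frac{l{\left(-19 + 70 \right)}}{-1258 - 11151} + \frac{B{\left(175,-115 \right)}}{23862} = \frac{-3 + \frac{\left(-19 + 70\right)^{2}}{2}}{-1258 - 11151} + \frac{-3 + 175^{2} - -3220 - 4900 - 20125}{23862} = \frac{-3 + \frac{51^{2}}{2}}{-12409} + \left(-3 + 30625 + 3220 - 4900 - 20125\right) \frac{1}{23862} = \left(-3 + \frac{1}{2} \cdot 2601\right) \left(- \frac{1}{12409}\right) + 8817 \cdot \frac{1}{23862} = \left(-3 + \frac{2601}{2}\right) \left(- \frac{1}{12409}\right) + \frac{2939}{7954} = \frac{2595}{2} \left(- \frac{1}{12409}\right) + \frac{2939}{7954} = - \frac{2595}{24818} + \frac{2939}{7954} = \frac{13074868}{49350593}$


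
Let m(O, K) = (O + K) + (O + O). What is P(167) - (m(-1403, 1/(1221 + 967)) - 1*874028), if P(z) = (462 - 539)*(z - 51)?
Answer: 1902039339/2188 ≈ 8.6931e+5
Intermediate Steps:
m(O, K) = K + 3*O (m(O, K) = (K + O) + 2*O = K + 3*O)
P(z) = 3927 - 77*z (P(z) = -77*(-51 + z) = 3927 - 77*z)
P(167) - (m(-1403, 1/(1221 + 967)) - 1*874028) = (3927 - 77*167) - ((1/(1221 + 967) + 3*(-1403)) - 1*874028) = (3927 - 12859) - ((1/2188 - 4209) - 874028) = -8932 - ((1/2188 - 4209) - 874028) = -8932 - (-9209291/2188 - 874028) = -8932 - 1*(-1921582555/2188) = -8932 + 1921582555/2188 = 1902039339/2188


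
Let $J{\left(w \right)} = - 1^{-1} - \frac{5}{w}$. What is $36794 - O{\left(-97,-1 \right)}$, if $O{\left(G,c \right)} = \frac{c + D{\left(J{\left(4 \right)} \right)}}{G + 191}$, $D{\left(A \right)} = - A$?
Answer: $\frac{13834539}{376} \approx 36794.0$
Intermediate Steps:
$J{\left(w \right)} = -1 - \frac{5}{w}$ ($J{\left(w \right)} = \left(-1\right) 1 - \frac{5}{w} = -1 - \frac{5}{w}$)
$O{\left(G,c \right)} = \frac{\frac{9}{4} + c}{191 + G}$ ($O{\left(G,c \right)} = \frac{c - \frac{-5 - 4}{4}}{G + 191} = \frac{c - \frac{-5 - 4}{4}}{191 + G} = \frac{c - \frac{1}{4} \left(-9\right)}{191 + G} = \frac{c - - \frac{9}{4}}{191 + G} = \frac{c + \frac{9}{4}}{191 + G} = \frac{\frac{9}{4} + c}{191 + G}$)
$36794 - O{\left(-97,-1 \right)} = 36794 - \frac{\frac{9}{4} - 1}{191 - 97} = 36794 - \frac{1}{94} \cdot \frac{5}{4} = 36794 - \frac{5}{376} = \frac{13834539}{376}$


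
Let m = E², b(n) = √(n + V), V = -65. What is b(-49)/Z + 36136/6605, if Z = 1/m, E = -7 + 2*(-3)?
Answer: 36136/6605 + 169*I*√114 ≈ 5.471 + 1804.4*I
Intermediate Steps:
E = -13 (E = -7 - 6 = -13)
b(n) = √(-65 + n) (b(n) = √(n - 65) = √(-65 + n))
m = 169 (m = (-13)² = 169)
Z = 1/169 ≈ 0.0059172
b(-49)/Z + 36136/6605 = √(-65 - 49)/(1/169) + 36136/6605 = √(-114)*169 + 36136*(1/6605) = (I*√114)*169 + 36136/6605 = 169*I*√114 + 36136/6605 = 36136/6605 + 169*I*√114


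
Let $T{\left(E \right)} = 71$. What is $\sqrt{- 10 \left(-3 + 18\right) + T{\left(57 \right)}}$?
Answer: $i \sqrt{79} \approx 8.8882 i$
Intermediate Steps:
$\sqrt{- 10 \left(-3 + 18\right) + T{\left(57 \right)}} = \sqrt{- 10 \left(-3 + 18\right) + 71} = \sqrt{\left(-10\right) 15 + 71} = \sqrt{-150 + 71} = \sqrt{-79} = i \sqrt{79}$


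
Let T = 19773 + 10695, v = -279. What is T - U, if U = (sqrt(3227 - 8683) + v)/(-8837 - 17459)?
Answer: 801186249/26296 + I*sqrt(341)/6574 ≈ 30468.0 + 0.002809*I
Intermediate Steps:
U = 279/26296 - I*sqrt(341)/6574 (U = (sqrt(3227 - 8683) - 279)/(-8837 - 17459) = (sqrt(-5456) - 279)/(-26296) = (4*I*sqrt(341) - 279)*(-1/26296) = (-279 + 4*I*sqrt(341))*(-1/26296) = 279/26296 - I*sqrt(341)/6574 ≈ 0.01061 - 0.002809*I)
T = 30468
T - U = 30468 - (279/26296 - I*sqrt(341)/6574) = 30468 + (-279/26296 + I*sqrt(341)/6574) = 801186249/26296 + I*sqrt(341)/6574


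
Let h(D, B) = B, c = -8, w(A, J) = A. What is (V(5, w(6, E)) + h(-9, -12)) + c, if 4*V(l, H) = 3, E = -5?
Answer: -77/4 ≈ -19.250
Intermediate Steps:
V(l, H) = ¾ (V(l, H) = (¼)*3 = ¾)
(V(5, w(6, E)) + h(-9, -12)) + c = (¾ - 12) - 8 = -45/4 - 8 = -77/4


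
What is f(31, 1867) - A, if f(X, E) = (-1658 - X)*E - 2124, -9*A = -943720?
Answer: -29343103/9 ≈ -3.2603e+6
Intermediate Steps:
A = 943720/9 (A = -⅑*(-943720) = 943720/9 ≈ 1.0486e+5)
f(X, E) = -2124 + E*(-1658 - X) (f(X, E) = E*(-1658 - X) - 2124 = -2124 + E*(-1658 - X))
f(31, 1867) - A = (-2124 - 1658*1867 - 1*1867*31) - 1*943720/9 = (-2124 - 3095486 - 57877) - 943720/9 = -3155487 - 943720/9 = -29343103/9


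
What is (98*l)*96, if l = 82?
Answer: 771456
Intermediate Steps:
(98*l)*96 = (98*82)*96 = 8036*96 = 771456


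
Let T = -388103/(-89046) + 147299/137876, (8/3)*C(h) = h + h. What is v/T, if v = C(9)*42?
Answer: 1740308167458/33313237991 ≈ 52.241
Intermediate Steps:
C(h) = 3*h/4 (C(h) = 3*(h + h)/8 = 3*(2*h)/8 = 3*h/4)
T = 33313237991/6138653148 (T = -388103*(-1/89046) + 147299*(1/137876) = 388103/89046 + 147299/137876 = 33313237991/6138653148 ≈ 5.4268)
v = 567/2 (v = ((¾)*9)*42 = (27/4)*42 = 567/2 ≈ 283.50)
v/T = 567/(2*(33313237991/6138653148)) = (567/2)*(6138653148/33313237991) = 1740308167458/33313237991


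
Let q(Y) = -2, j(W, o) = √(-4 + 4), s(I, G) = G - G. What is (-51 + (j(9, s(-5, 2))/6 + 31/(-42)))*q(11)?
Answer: 2173/21 ≈ 103.48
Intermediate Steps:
s(I, G) = 0
j(W, o) = 0 (j(W, o) = √0 = 0)
(-51 + (j(9, s(-5, 2))/6 + 31/(-42)))*q(11) = (-51 + (0/6 + 31/(-42)))*(-2) = (-51 + (0*(⅙) + 31*(-1/42)))*(-2) = (-51 + (0 - 31/42))*(-2) = (-51 - 31/42)*(-2) = -2173/42*(-2) = 2173/21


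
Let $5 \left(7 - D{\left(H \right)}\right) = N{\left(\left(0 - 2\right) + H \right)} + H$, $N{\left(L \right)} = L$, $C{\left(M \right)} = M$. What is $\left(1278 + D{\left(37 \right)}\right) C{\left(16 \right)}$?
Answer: $\frac{101648}{5} \approx 20330.0$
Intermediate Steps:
$D{\left(H \right)} = \frac{37}{5} - \frac{2 H}{5}$ ($D{\left(H \right)} = 7 - \frac{\left(\left(0 - 2\right) + H\right) + H}{5} = 7 - \frac{\left(-2 + H\right) + H}{5} = 7 - \frac{-2 + 2 H}{5} = 7 - \left(- \frac{2}{5} + \frac{2 H}{5}\right) = \frac{37}{5} - \frac{2 H}{5}$)
$\left(1278 + D{\left(37 \right)}\right) C{\left(16 \right)} = \left(1278 + \left(\frac{37}{5} - \frac{74}{5}\right)\right) 16 = \left(1278 - \frac{37}{5}\right) 16 = \frac{6353}{5} \cdot 16 = \frac{101648}{5}$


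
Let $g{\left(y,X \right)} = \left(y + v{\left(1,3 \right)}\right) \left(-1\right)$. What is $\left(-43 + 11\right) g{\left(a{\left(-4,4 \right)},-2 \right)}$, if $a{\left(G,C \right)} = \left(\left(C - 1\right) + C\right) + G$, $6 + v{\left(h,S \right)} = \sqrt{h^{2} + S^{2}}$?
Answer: $-96 + 32 \sqrt{10} \approx 5.1929$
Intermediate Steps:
$v{\left(h,S \right)} = -6 + \sqrt{S^{2} + h^{2}}$ ($v{\left(h,S \right)} = -6 + \sqrt{h^{2} + S^{2}} = -6 + \sqrt{S^{2} + h^{2}}$)
$a{\left(G,C \right)} = -1 + G + 2 C$ ($a{\left(G,C \right)} = \left(\left(-1 + C\right) + C\right) + G = \left(-1 + 2 C\right) + G = -1 + G + 2 C$)
$g{\left(y,X \right)} = 6 - y - \sqrt{10}$ ($g{\left(y,X \right)} = \left(y - \left(6 - \sqrt{3^{2} + 1^{2}}\right)\right) \left(-1\right) = \left(y - \left(6 - \sqrt{9 + 1}\right)\right) \left(-1\right) = \left(y - \left(6 - \sqrt{10}\right)\right) \left(-1\right) = \left(-6 + y + \sqrt{10}\right) \left(-1\right) = 6 - y - \sqrt{10}$)
$\left(-43 + 11\right) g{\left(a{\left(-4,4 \right)},-2 \right)} = \left(-43 + 11\right) \left(6 - \left(-1 - 4 + 2 \cdot 4\right) - \sqrt{10}\right) = - 32 \left(6 - \left(-1 - 4 + 8\right) - \sqrt{10}\right) = - 32 \left(6 - 3 - \sqrt{10}\right) = - 32 \left(3 - \sqrt{10}\right) = -96 + 32 \sqrt{10}$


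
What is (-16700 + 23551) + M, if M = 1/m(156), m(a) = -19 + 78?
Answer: 404210/59 ≈ 6851.0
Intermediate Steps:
m(a) = 59
M = 1/59 ≈ 0.016949
(-16700 + 23551) + M = (-16700 + 23551) + 1/59 = 6851 + 1/59 = 404210/59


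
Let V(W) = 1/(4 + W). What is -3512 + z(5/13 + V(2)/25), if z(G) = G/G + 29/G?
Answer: -2622343/763 ≈ -3436.9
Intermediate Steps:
z(G) = 1 + 29/G
-3512 + z(5/13 + V(2)/25) = -3512 + (29 + (5/13 + 1/((4 + 2)*25)))/(5/13 + 1/((4 + 2)*25)) = -3512 + (29 + (5*(1/13) + (1/25)/6))/(5*(1/13) + (1/25)/6) = -3512 + (29 + (5/13 + (⅙)*(1/25)))/(5/13 + (⅙)*(1/25)) = -3512 + (29 + (5/13 + 1/150))/(5/13 + 1/150) = -3512 + (29 + 763/1950)/(763/1950) = -3512 + (1950/763)*(57313/1950) = -3512 + 57313/763 = -2622343/763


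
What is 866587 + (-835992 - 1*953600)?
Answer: -923005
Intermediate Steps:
866587 + (-835992 - 1*953600) = 866587 + (-835992 - 953600) = 866587 - 1789592 = -923005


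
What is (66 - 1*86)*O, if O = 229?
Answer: -4580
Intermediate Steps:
(66 - 1*86)*O = (66 - 1*86)*229 = (66 - 86)*229 = -20*229 = -4580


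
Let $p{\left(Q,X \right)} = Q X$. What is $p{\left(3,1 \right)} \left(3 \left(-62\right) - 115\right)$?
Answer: $-903$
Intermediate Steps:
$p{\left(3,1 \right)} \left(3 \left(-62\right) - 115\right) = 3 \cdot 1 \left(3 \left(-62\right) - 115\right) = 3 \left(-186 - 115\right) = 3 \left(-301\right) = -903$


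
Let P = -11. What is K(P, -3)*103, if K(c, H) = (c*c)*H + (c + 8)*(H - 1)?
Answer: -36153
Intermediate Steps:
K(c, H) = H*c² + (-1 + H)*(8 + c) (K(c, H) = c²*H + (8 + c)*(-1 + H) = H*c² + (-1 + H)*(8 + c))
K(P, -3)*103 = (-8 - 1*(-11) + 8*(-3) - 3*(-11) - 3*(-11)²)*103 = (-8 + 11 - 24 + 33 - 3*121)*103 = (-8 + 11 - 24 + 33 - 363)*103 = -351*103 = -36153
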